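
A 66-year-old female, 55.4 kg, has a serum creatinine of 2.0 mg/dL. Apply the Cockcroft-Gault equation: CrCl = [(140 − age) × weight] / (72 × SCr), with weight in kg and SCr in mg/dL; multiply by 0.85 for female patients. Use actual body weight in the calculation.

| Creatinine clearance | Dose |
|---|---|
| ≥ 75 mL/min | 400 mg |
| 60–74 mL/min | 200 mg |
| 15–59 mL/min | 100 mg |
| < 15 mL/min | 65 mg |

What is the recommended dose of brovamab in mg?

CrCl = (140 − 66) × 55.4 / (72 × 2) × 0.85 = 4099.6 / 144.00 × 0.85 ≈ 24.2 mL/min
CrCl ≈ 24 mL/min → bracket 15–59 mL/min.
Dose for this bracket: 100 mg.

100 mg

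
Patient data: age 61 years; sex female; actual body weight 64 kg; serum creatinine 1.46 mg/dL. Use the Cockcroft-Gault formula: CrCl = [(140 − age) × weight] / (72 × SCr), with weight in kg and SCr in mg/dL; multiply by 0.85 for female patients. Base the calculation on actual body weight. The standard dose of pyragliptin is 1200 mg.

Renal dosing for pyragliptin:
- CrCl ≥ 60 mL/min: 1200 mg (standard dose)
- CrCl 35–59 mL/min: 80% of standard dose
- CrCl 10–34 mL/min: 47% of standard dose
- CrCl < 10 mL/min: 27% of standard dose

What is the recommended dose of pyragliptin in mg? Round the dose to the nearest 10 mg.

CrCl = (140 − 61) × 64 / (72 × 1.46) × 0.85 = 5056.0 / 105.12 × 0.85 ≈ 40.9 mL/min
CrCl ≈ 41 mL/min → bracket 35–59 mL/min.
80% of 1200 mg = 960 mg

960 mg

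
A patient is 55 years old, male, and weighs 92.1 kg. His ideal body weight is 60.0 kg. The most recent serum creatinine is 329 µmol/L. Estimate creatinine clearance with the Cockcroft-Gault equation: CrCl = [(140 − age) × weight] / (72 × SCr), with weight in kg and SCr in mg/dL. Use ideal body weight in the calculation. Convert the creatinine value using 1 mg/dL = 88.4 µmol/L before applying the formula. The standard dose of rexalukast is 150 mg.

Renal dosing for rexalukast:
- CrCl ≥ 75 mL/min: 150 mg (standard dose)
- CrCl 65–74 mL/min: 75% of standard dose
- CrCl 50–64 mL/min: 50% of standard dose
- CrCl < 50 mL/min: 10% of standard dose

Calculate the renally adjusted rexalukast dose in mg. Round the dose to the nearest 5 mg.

SCr = 329 / 88.4 = 3.722 mg/dL
CrCl = (140 − 55) × 60 / (72 × 3.722) = 5100.0 / 267.98 ≈ 19.0 mL/min
CrCl ≈ 19 mL/min → bracket < 50 mL/min.
10% of 150 mg = 15 mg

15 mg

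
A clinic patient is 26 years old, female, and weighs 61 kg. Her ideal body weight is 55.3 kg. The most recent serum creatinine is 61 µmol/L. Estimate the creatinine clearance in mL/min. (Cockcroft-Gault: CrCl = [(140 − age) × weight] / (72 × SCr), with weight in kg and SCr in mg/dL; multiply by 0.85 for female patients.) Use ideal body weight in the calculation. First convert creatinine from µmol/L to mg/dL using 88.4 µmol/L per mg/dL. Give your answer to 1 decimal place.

SCr = 61 / 88.4 = 0.69 mg/dL
CrCl = (140 − 26) × 55.3 / (72 × 0.69) × 0.85 = 6304.2 / 49.68 × 0.85 ≈ 107.9 mL/min

107.9 mL/min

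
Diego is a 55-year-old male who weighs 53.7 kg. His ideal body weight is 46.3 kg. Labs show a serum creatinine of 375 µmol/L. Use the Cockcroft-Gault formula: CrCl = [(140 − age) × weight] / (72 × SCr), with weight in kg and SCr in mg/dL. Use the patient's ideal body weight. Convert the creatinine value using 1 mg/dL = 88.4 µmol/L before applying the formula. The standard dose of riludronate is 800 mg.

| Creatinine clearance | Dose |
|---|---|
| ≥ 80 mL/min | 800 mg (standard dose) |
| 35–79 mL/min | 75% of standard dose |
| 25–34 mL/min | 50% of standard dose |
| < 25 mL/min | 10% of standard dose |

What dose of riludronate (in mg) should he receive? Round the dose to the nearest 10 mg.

80 mg

SCr = 375 / 88.4 = 4.242 mg/dL
CrCl = (140 − 55) × 46.3 / (72 × 4.242) = 3935.5 / 305.42 ≈ 12.9 mL/min
CrCl ≈ 13 mL/min → bracket < 25 mL/min.
10% of 800 mg = 80 mg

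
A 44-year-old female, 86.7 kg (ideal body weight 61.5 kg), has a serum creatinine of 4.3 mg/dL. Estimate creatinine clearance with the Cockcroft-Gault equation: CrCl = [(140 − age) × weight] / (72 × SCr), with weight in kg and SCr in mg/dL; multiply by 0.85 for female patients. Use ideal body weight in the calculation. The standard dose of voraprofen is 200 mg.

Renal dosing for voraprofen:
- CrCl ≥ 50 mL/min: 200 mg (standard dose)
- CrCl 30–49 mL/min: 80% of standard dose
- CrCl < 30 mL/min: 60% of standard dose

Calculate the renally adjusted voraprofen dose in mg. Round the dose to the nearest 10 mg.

120 mg

CrCl = (140 − 44) × 61.5 / (72 × 4.3) × 0.85 = 5904.0 / 309.60 × 0.85 ≈ 16.2 mL/min
CrCl ≈ 16 mL/min → bracket < 30 mL/min.
60% of 200 mg = 120 mg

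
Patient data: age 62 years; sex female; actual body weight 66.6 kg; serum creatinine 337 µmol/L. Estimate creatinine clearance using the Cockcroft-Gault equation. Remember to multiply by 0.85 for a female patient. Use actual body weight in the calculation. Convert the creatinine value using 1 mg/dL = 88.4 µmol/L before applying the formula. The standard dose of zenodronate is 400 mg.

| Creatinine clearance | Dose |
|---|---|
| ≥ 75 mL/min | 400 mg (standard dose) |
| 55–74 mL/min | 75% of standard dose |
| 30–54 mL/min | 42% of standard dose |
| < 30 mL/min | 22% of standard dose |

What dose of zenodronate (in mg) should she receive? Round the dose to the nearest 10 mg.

90 mg

SCr = 337 / 88.4 = 3.812 mg/dL
CrCl = (140 − 62) × 66.6 / (72 × 3.812) × 0.85 = 5194.8 / 274.46 × 0.85 ≈ 16.1 mL/min
CrCl ≈ 16 mL/min → bracket < 30 mL/min.
22% of 400 mg = 88 mg → 90 mg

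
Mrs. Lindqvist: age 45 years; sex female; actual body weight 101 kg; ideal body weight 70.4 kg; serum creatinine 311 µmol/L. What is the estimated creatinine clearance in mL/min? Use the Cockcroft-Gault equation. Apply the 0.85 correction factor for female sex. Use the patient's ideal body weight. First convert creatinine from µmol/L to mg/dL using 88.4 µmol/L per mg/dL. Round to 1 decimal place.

22.4 mL/min

SCr = 311 / 88.4 = 3.518 mg/dL
CrCl = (140 − 45) × 70.4 / (72 × 3.518) × 0.85 = 6688.0 / 253.30 × 0.85 ≈ 22.4 mL/min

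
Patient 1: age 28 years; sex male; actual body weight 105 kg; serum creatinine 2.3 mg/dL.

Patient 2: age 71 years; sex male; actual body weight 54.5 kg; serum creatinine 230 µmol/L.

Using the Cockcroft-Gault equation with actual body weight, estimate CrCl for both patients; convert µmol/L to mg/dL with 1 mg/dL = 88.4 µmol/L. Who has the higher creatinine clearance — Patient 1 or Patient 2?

Patient 1: CrCl = (140 − 28) × 105 / (72 × 2.3) = 11760.0 / 165.60 ≈ 71.0 mL/min
Patient 2: SCr = 230 / 88.4 = 2.602 mg/dL
Patient 2: CrCl = (140 − 71) × 54.5 / (72 × 2.602) = 3760.5 / 187.34 ≈ 20.1 mL/min
71.0 vs 20.1 mL/min → Patient 1 is higher.

Patient 1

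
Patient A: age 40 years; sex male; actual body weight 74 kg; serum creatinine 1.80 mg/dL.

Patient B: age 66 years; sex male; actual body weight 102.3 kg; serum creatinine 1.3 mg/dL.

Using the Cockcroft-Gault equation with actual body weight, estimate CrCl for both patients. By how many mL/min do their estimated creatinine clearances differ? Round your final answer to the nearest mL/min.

24 mL/min

Patient A: CrCl = (140 − 40) × 74 / (72 × 1.8) = 7400.0 / 129.60 ≈ 57.1 mL/min
Patient B: CrCl = (140 − 66) × 102.3 / (72 × 1.3) = 7570.2 / 93.60 ≈ 80.9 mL/min
|57.1 − 80.9| = 23.8 mL/min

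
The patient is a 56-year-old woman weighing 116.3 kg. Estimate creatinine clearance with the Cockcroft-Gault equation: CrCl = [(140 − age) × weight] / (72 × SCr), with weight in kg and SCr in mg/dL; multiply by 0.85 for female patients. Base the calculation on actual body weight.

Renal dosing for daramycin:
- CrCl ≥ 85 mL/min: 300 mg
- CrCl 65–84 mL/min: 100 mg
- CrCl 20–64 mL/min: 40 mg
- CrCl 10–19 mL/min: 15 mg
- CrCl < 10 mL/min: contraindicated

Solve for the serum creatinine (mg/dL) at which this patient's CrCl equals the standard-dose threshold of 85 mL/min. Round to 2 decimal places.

1.36 mg/dL

Standard dose requires CrCl ≥ 85 mL/min.
Set (140 − 56) × 116.3 × 0.85 / (72 × SCr) = 85
SCr = (140 − 56) × 116.3 × 0.85 / (72 × 85) = 1.357 mg/dL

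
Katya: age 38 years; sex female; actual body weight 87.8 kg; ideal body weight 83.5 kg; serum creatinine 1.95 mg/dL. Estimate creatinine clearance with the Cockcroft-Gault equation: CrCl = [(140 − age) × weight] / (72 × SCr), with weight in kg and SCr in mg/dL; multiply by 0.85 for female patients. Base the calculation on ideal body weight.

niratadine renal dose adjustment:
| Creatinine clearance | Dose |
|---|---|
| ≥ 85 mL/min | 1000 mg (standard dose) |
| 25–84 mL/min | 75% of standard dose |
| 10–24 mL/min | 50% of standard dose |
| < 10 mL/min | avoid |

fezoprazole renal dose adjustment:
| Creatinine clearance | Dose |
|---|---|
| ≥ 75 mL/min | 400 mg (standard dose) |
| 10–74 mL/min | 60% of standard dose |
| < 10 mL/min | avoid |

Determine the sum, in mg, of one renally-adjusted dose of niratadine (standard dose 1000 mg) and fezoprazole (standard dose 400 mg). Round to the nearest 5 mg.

990 mg

CrCl = (140 − 38) × 83.5 / (72 × 1.95) × 0.85 = 8517.0 / 140.40 × 0.85 ≈ 51.6 mL/min
CrCl ≈ 52 mL/min.
niratadine: 25–84 mL/min → 75% of 1000 mg = 750 mg.
fezoprazole: 10–74 mL/min → 60% of 400 mg = 240 mg.
Total = 750 + 240 = 990 mg.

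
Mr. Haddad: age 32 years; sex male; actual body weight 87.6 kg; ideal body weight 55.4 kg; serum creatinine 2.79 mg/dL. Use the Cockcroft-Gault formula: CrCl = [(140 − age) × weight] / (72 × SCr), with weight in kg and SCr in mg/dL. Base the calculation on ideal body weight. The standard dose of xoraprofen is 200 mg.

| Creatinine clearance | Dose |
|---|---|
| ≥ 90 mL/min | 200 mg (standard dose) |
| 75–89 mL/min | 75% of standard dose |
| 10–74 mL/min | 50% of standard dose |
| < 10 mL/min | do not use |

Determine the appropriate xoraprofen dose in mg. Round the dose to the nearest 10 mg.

CrCl = (140 − 32) × 55.4 / (72 × 2.79) = 5983.2 / 200.88 ≈ 29.8 mL/min
CrCl ≈ 30 mL/min → bracket 10–74 mL/min.
50% of 200 mg = 100 mg

100 mg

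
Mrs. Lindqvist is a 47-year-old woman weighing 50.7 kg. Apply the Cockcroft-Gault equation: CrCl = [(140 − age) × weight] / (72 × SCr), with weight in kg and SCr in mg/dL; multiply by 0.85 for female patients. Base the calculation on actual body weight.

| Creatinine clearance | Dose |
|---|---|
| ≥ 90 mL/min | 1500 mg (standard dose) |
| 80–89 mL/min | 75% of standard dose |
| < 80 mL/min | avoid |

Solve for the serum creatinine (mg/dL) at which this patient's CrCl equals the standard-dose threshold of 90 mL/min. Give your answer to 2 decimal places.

Standard dose requires CrCl ≥ 90 mL/min.
Set (140 − 47) × 50.7 × 0.85 / (72 × SCr) = 90
SCr = (140 − 47) × 50.7 × 0.85 / (72 × 90) = 0.618 mg/dL

0.62 mg/dL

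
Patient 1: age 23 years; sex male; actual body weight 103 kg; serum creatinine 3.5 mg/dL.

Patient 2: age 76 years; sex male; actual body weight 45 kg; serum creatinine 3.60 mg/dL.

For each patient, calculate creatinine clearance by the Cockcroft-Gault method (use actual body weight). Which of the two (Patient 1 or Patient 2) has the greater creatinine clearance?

Patient 1: CrCl = (140 − 23) × 103 / (72 × 3.5) = 12051.0 / 252.00 ≈ 47.8 mL/min
Patient 2: CrCl = (140 − 76) × 45 / (72 × 3.6) = 2880.0 / 259.20 ≈ 11.1 mL/min
47.8 vs 11.1 mL/min → Patient 1 is higher.

Patient 1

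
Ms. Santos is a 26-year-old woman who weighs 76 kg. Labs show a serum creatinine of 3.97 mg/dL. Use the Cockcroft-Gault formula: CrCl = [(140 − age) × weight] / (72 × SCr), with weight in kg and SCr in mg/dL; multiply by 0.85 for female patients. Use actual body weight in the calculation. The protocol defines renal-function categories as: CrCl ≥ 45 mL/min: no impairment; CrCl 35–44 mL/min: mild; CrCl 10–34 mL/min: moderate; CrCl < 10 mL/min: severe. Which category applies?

CrCl = (140 − 26) × 76 / (72 × 3.97) × 0.85 = 8664.0 / 285.84 × 0.85 ≈ 25.8 mL/min
26 mL/min falls in the 'moderate' range.

moderate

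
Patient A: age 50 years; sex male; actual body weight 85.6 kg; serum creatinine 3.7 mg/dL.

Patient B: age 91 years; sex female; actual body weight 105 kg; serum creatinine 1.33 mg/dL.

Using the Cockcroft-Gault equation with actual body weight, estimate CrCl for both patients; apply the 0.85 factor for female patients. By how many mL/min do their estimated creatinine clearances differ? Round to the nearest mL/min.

Patient A: CrCl = (140 − 50) × 85.6 / (72 × 3.7) = 7704.0 / 266.40 ≈ 28.9 mL/min
Patient B: CrCl = (140 − 91) × 105 / (72 × 1.33) × 0.85 = 5145.0 / 95.76 × 0.85 ≈ 45.7 mL/min
|28.9 − 45.7| = 16.8 mL/min

17 mL/min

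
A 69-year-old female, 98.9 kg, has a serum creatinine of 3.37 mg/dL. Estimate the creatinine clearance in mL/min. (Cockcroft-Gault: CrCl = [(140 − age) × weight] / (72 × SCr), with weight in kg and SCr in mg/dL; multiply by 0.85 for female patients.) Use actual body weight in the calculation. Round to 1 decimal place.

24.6 mL/min

CrCl = (140 − 69) × 98.9 / (72 × 3.37) × 0.85 = 7021.9 / 242.64 × 0.85 ≈ 24.6 mL/min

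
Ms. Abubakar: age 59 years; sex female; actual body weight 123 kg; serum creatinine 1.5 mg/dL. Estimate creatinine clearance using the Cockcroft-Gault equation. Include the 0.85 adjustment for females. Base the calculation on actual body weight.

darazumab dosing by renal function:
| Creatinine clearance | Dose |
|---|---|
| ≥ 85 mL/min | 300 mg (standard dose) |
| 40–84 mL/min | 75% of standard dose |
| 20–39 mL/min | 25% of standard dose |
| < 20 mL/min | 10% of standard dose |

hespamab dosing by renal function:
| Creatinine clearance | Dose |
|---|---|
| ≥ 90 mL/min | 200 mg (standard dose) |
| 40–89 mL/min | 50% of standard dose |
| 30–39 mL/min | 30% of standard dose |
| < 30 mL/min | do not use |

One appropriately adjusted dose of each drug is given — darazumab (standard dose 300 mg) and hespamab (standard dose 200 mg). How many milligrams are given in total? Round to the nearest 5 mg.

CrCl = (140 − 59) × 123 / (72 × 1.5) × 0.85 = 9963.0 / 108.00 × 0.85 ≈ 78.4 mL/min
CrCl ≈ 78 mL/min.
darazumab: 40–84 mL/min → 75% of 300 mg = 225 mg.
hespamab: 40–89 mL/min → 50% of 200 mg = 100 mg.
Total = 225 + 100 = 325 mg.

325 mg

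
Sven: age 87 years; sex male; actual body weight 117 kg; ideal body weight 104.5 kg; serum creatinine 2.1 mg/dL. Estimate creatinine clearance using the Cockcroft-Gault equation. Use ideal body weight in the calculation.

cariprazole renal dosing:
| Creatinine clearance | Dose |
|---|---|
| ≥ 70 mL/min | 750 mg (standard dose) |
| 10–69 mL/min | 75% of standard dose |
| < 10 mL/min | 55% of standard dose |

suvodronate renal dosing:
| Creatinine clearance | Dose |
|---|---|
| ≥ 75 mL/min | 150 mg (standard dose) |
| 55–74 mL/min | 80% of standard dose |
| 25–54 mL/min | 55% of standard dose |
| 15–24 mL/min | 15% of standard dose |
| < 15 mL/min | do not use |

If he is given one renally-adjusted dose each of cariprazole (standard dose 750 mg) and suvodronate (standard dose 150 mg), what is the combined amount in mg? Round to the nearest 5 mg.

CrCl = (140 − 87) × 104.5 / (72 × 2.1) = 5538.5 / 151.20 ≈ 36.6 mL/min
CrCl ≈ 37 mL/min.
cariprazole: 10–69 mL/min → 75% of 750 mg = 562.5 mg.
suvodronate: 25–54 mL/min → 55% of 150 mg = 82.5 mg.
Total = 562.5 + 82.5 = 645 mg.

645 mg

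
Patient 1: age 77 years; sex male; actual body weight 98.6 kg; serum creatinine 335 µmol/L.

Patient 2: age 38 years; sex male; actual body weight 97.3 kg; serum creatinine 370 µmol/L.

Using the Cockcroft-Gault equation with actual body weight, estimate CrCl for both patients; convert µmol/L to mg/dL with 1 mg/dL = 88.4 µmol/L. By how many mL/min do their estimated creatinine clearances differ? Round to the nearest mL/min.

Patient 1: SCr = 335 / 88.4 = 3.79 mg/dL
Patient 1: CrCl = (140 − 77) × 98.6 / (72 × 3.79) = 6211.8 / 272.88 ≈ 22.8 mL/min
Patient 2: SCr = 370 / 88.4 = 4.186 mg/dL
Patient 2: CrCl = (140 − 38) × 97.3 / (72 × 4.186) = 9924.6 / 301.39 ≈ 32.9 mL/min
|22.8 − 32.9| = 10.1 mL/min

10 mL/min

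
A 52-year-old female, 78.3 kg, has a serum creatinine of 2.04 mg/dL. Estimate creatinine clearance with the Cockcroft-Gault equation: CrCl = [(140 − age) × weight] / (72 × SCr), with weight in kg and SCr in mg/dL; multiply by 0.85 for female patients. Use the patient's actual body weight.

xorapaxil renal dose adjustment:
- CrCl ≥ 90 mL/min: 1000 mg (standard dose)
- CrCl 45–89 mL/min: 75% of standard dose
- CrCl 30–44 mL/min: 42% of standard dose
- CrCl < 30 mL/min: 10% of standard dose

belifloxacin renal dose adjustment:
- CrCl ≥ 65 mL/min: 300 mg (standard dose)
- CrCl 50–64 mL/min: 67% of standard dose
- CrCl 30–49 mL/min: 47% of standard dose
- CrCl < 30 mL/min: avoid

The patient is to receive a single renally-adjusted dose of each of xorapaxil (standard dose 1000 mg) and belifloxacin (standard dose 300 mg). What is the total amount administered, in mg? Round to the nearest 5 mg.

CrCl = (140 − 52) × 78.3 / (72 × 2.04) × 0.85 = 6890.4 / 146.88 × 0.85 ≈ 39.9 mL/min
CrCl ≈ 40 mL/min.
xorapaxil: 30–44 mL/min → 42% of 1000 mg = 420 mg.
belifloxacin: 30–49 mL/min → 47% of 300 mg = 141 mg.
Total = 420 + 141 = 561 mg.

560 mg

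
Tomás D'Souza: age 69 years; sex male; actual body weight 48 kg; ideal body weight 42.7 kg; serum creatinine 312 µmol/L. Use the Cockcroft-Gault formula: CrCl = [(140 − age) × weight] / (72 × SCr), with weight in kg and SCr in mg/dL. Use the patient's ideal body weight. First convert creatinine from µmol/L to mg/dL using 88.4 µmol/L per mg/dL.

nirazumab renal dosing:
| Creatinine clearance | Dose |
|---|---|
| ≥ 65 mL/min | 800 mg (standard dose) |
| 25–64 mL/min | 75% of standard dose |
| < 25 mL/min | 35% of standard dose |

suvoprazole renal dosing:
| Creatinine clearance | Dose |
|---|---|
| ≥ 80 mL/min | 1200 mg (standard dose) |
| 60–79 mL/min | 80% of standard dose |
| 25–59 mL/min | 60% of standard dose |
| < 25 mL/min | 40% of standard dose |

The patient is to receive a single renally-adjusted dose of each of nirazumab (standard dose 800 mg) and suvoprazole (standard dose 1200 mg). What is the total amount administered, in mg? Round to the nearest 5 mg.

SCr = 312 / 88.4 = 3.529 mg/dL
CrCl = (140 − 69) × 42.7 / (72 × 3.529) = 3031.7 / 254.09 ≈ 11.9 mL/min
CrCl ≈ 12 mL/min.
nirazumab: < 25 mL/min → 35% of 800 mg = 280 mg.
suvoprazole: < 25 mL/min → 40% of 1200 mg = 480 mg.
Total = 280 + 480 = 760 mg.

760 mg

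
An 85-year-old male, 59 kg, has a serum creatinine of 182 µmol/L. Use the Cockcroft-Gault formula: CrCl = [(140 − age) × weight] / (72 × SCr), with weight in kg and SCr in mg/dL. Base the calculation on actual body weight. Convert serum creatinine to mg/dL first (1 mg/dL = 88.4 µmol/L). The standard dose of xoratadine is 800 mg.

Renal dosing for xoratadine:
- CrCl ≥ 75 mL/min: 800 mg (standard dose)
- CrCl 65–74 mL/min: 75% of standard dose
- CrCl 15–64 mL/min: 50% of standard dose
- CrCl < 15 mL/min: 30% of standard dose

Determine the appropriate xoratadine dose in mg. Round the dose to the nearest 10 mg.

400 mg

SCr = 182 / 88.4 = 2.059 mg/dL
CrCl = (140 − 85) × 59 / (72 × 2.059) = 3245.0 / 148.25 ≈ 21.9 mL/min
CrCl ≈ 22 mL/min → bracket 15–64 mL/min.
50% of 800 mg = 400 mg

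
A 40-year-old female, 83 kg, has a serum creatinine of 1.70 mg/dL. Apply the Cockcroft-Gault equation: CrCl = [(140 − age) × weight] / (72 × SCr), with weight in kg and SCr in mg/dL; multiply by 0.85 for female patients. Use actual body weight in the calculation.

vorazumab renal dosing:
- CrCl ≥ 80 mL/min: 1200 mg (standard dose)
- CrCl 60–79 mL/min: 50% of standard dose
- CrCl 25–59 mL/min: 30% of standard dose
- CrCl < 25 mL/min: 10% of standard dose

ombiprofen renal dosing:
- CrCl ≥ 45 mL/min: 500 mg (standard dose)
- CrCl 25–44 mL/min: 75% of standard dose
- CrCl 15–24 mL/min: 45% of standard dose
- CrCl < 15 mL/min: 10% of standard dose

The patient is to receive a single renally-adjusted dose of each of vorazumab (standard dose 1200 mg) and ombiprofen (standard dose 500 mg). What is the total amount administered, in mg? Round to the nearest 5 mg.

860 mg

CrCl = (140 − 40) × 83 / (72 × 1.7) × 0.85 = 8300.0 / 122.40 × 0.85 ≈ 57.6 mL/min
CrCl ≈ 58 mL/min.
vorazumab: 25–59 mL/min → 30% of 1200 mg = 360 mg.
ombiprofen: ≥ 45 mL/min → 100% of 500 mg = 500 mg.
Total = 360 + 500 = 860 mg.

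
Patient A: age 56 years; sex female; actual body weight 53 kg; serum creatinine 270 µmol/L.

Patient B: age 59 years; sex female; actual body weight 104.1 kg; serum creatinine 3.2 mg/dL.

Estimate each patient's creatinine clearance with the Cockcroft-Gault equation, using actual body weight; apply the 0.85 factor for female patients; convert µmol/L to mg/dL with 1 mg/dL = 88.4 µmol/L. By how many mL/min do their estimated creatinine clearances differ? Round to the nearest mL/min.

14 mL/min

Patient A: SCr = 270 / 88.4 = 3.054 mg/dL
Patient A: CrCl = (140 − 56) × 53 / (72 × 3.054) × 0.85 = 4452.0 / 219.89 × 0.85 ≈ 17.2 mL/min
Patient B: CrCl = (140 − 59) × 104.1 / (72 × 3.2) × 0.85 = 8432.1 / 230.40 × 0.85 ≈ 31.1 mL/min
|17.2 − 31.1| = 13.9 mL/min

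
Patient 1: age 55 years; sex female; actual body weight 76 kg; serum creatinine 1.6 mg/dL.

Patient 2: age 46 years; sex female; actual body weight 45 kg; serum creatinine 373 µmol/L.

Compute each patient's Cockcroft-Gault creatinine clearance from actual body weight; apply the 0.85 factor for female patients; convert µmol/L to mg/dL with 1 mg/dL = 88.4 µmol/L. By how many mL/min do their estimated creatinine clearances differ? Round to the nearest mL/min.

Patient 1: CrCl = (140 − 55) × 76 / (72 × 1.6) × 0.85 = 6460.0 / 115.20 × 0.85 ≈ 47.7 mL/min
Patient 2: SCr = 373 / 88.4 = 4.219 mg/dL
Patient 2: CrCl = (140 − 46) × 45 / (72 × 4.219) × 0.85 = 4230.0 / 303.77 × 0.85 ≈ 11.8 mL/min
|47.7 − 11.8| = 35.9 mL/min

36 mL/min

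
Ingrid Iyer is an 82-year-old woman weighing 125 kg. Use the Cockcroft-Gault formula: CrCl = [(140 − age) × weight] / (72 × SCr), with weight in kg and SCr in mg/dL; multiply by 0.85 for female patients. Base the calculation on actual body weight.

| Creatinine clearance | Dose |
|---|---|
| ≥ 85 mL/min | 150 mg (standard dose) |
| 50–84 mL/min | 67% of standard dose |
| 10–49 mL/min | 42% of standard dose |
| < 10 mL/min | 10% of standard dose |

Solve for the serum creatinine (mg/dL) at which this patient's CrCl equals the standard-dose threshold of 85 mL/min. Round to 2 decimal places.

Standard dose requires CrCl ≥ 85 mL/min.
Set (140 − 82) × 125 × 0.85 / (72 × SCr) = 85
SCr = (140 − 82) × 125 × 0.85 / (72 × 85) = 1.007 mg/dL

1.01 mg/dL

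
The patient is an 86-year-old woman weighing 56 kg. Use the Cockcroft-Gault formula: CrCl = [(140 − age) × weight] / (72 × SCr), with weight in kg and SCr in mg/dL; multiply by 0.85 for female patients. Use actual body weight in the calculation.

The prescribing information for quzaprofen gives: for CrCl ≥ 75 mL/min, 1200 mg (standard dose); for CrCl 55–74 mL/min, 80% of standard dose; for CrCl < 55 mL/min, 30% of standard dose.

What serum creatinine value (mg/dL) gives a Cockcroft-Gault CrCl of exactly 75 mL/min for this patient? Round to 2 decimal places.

Standard dose requires CrCl ≥ 75 mL/min.
Set (140 − 86) × 56 × 0.85 / (72 × SCr) = 75
SCr = (140 − 86) × 56 × 0.85 / (72 × 75) = 0.476 mg/dL

0.48 mg/dL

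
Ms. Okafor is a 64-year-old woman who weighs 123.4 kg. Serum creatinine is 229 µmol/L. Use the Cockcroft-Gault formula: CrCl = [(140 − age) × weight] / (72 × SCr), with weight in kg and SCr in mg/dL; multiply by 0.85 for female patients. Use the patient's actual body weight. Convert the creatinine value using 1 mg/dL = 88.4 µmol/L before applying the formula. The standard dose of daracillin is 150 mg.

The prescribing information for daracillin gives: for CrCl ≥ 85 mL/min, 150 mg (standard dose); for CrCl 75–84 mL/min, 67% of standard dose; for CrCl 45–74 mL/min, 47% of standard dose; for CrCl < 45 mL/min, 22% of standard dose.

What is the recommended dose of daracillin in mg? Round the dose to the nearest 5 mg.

35 mg

SCr = 229 / 88.4 = 2.59 mg/dL
CrCl = (140 − 64) × 123.4 / (72 × 2.59) × 0.85 = 9378.4 / 186.48 × 0.85 ≈ 42.7 mL/min
CrCl ≈ 43 mL/min → bracket < 45 mL/min.
22% of 150 mg = 33 mg → 35 mg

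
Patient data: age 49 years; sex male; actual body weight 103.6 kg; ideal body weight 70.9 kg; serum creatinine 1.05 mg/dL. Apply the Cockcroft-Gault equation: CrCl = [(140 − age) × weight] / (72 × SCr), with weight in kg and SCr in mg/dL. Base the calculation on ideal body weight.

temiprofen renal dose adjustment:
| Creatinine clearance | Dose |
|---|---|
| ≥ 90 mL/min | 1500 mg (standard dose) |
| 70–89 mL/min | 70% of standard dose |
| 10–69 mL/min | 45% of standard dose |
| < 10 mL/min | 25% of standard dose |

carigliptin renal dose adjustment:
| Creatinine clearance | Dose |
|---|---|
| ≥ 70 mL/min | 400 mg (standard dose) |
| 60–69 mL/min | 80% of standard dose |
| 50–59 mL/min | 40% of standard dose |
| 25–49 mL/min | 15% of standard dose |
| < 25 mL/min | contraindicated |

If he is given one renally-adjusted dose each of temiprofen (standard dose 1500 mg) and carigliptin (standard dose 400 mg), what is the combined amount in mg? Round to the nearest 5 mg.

1450 mg

CrCl = (140 − 49) × 70.9 / (72 × 1.05) = 6451.9 / 75.60 ≈ 85.3 mL/min
CrCl ≈ 85 mL/min.
temiprofen: 70–89 mL/min → 70% of 1500 mg = 1050 mg.
carigliptin: ≥ 70 mL/min → 100% of 400 mg = 400 mg.
Total = 1050 + 400 = 1450 mg.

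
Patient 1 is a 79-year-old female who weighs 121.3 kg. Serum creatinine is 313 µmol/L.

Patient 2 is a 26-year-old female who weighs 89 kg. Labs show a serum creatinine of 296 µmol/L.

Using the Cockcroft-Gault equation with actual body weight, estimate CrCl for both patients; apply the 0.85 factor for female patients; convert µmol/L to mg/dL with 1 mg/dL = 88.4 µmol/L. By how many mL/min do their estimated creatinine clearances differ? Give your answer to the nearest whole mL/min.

11 mL/min

Patient 1: SCr = 313 / 88.4 = 3.541 mg/dL
Patient 1: CrCl = (140 − 79) × 121.3 / (72 × 3.541) × 0.85 = 7399.3 / 254.95 × 0.85 ≈ 24.7 mL/min
Patient 2: SCr = 296 / 88.4 = 3.348 mg/dL
Patient 2: CrCl = (140 − 26) × 89 / (72 × 3.348) × 0.85 = 10146.0 / 241.06 × 0.85 ≈ 35.8 mL/min
|24.7 − 35.8| = 11.1 mL/min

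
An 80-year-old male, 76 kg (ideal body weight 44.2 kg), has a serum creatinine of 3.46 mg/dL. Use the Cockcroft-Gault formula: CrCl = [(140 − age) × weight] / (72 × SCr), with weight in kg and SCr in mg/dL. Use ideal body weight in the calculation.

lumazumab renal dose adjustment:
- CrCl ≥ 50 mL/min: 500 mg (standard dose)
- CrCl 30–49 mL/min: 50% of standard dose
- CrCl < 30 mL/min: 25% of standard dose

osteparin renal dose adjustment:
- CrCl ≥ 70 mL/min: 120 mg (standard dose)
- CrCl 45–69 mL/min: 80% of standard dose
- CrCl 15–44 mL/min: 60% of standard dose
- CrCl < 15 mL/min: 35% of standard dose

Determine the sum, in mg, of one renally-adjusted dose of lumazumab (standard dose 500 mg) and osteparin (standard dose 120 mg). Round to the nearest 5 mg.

165 mg

CrCl = (140 − 80) × 44.2 / (72 × 3.46) = 2652.0 / 249.12 ≈ 10.6 mL/min
CrCl ≈ 11 mL/min.
lumazumab: < 30 mL/min → 25% of 500 mg = 125 mg.
osteparin: < 15 mL/min → 35% of 120 mg = 42 mg.
Total = 125 + 42 = 167 mg.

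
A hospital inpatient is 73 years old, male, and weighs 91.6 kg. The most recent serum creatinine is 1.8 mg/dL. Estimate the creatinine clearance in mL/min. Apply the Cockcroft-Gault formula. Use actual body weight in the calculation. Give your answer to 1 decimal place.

CrCl = (140 − 73) × 91.6 / (72 × 1.8) = 6137.2 / 129.60 ≈ 47.4 mL/min

47.4 mL/min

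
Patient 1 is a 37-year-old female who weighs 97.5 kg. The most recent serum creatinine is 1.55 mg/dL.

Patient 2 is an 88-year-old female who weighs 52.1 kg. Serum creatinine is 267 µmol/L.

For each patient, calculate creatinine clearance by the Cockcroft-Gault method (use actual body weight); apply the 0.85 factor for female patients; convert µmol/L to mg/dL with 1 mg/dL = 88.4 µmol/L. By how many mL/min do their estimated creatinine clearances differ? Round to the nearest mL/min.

Patient 1: CrCl = (140 − 37) × 97.5 / (72 × 1.55) × 0.85 = 10042.5 / 111.60 × 0.85 ≈ 76.5 mL/min
Patient 2: SCr = 267 / 88.4 = 3.02 mg/dL
Patient 2: CrCl = (140 − 88) × 52.1 / (72 × 3.02) × 0.85 = 2709.2 / 217.44 × 0.85 ≈ 10.6 mL/min
|76.5 − 10.6| = 65.9 mL/min

66 mL/min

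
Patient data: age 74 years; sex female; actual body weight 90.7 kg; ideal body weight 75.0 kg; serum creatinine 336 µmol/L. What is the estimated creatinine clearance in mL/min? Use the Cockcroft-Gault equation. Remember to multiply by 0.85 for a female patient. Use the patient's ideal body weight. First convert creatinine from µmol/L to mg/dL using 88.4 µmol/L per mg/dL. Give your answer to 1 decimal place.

SCr = 336 / 88.4 = 3.801 mg/dL
CrCl = (140 − 74) × 75 / (72 × 3.801) × 0.85 = 4950.0 / 273.67 × 0.85 ≈ 15.4 mL/min

15.4 mL/min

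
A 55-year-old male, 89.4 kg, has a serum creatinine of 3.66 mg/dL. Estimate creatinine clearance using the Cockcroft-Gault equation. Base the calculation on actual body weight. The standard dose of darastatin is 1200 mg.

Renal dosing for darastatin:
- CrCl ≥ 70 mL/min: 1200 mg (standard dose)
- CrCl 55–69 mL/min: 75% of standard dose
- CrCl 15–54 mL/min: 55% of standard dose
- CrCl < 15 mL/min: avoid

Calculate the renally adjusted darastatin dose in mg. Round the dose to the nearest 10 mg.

660 mg

CrCl = (140 − 55) × 89.4 / (72 × 3.66) = 7599.0 / 263.52 ≈ 28.8 mL/min
CrCl ≈ 29 mL/min → bracket 15–54 mL/min.
55% of 1200 mg = 660 mg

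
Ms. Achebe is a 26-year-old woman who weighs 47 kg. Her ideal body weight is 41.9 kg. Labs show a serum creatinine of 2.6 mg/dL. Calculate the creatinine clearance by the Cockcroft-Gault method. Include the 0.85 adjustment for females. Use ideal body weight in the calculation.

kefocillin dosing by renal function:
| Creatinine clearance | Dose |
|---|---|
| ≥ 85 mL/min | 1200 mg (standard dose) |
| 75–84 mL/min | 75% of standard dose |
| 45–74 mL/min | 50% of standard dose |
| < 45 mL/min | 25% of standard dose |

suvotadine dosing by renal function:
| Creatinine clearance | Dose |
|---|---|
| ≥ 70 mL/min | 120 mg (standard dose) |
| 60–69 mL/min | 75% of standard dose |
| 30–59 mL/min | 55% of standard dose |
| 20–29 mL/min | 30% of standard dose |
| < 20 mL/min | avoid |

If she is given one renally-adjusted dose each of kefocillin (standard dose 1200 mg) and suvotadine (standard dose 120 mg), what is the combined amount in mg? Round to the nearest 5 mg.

CrCl = (140 − 26) × 41.9 / (72 × 2.6) × 0.85 = 4776.6 / 187.20 × 0.85 ≈ 21.7 mL/min
CrCl ≈ 22 mL/min.
kefocillin: < 45 mL/min → 25% of 1200 mg = 300 mg.
suvotadine: 20–29 mL/min → 30% of 120 mg = 36 mg.
Total = 300 + 36 = 336 mg.

335 mg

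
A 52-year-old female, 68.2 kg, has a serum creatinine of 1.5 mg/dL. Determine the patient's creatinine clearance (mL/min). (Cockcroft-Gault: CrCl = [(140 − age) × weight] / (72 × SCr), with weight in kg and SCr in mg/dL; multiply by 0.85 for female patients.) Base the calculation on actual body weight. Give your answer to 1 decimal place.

47.2 mL/min

CrCl = (140 − 52) × 68.2 / (72 × 1.5) × 0.85 = 6001.6 / 108.00 × 0.85 ≈ 47.2 mL/min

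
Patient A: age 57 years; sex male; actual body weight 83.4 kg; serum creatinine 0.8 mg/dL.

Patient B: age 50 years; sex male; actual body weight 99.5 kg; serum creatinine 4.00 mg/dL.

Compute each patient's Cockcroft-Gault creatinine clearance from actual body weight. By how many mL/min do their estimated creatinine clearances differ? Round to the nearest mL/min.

89 mL/min

Patient A: CrCl = (140 − 57) × 83.4 / (72 × 0.8) = 6922.2 / 57.60 ≈ 120.2 mL/min
Patient B: CrCl = (140 − 50) × 99.5 / (72 × 4) = 8955.0 / 288.00 ≈ 31.1 mL/min
|120.2 − 31.1| = 89.1 mL/min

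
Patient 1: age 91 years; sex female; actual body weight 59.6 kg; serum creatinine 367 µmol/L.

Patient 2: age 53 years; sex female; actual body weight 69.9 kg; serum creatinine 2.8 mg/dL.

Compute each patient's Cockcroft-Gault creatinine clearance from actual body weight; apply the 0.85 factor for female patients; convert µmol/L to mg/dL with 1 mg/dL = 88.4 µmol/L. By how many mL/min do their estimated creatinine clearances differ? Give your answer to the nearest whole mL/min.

Patient 1: SCr = 367 / 88.4 = 4.152 mg/dL
Patient 1: CrCl = (140 − 91) × 59.6 / (72 × 4.152) × 0.85 = 2920.4 / 298.94 × 0.85 ≈ 8.3 mL/min
Patient 2: CrCl = (140 − 53) × 69.9 / (72 × 2.8) × 0.85 = 6081.3 / 201.60 × 0.85 ≈ 25.6 mL/min
|8.3 − 25.6| = 17.3 mL/min

17 mL/min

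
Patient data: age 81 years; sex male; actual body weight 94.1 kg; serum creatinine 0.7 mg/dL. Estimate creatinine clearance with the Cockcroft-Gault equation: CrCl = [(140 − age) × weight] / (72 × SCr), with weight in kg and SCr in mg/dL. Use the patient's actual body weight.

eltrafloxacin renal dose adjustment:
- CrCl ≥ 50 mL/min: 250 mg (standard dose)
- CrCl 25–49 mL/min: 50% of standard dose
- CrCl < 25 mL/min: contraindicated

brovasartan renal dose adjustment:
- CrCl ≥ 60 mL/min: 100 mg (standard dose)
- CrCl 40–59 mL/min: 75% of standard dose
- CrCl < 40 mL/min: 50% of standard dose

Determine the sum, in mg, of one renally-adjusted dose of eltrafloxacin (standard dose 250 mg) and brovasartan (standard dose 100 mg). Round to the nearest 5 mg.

350 mg

CrCl = (140 − 81) × 94.1 / (72 × 0.7) = 5551.9 / 50.40 ≈ 110.2 mL/min
CrCl ≈ 110 mL/min.
eltrafloxacin: ≥ 50 mL/min → 100% of 250 mg = 250 mg.
brovasartan: ≥ 60 mL/min → 100% of 100 mg = 100 mg.
Total = 250 + 100 = 350 mg.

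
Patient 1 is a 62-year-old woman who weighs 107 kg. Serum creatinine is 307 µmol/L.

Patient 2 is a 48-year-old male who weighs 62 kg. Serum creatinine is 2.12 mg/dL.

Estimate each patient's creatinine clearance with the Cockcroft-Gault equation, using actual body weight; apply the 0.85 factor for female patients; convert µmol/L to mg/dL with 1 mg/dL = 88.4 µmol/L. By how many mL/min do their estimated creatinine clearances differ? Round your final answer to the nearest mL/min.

9 mL/min

Patient 1: SCr = 307 / 88.4 = 3.473 mg/dL
Patient 1: CrCl = (140 − 62) × 107 / (72 × 3.473) × 0.85 = 8346.0 / 250.06 × 0.85 ≈ 28.4 mL/min
Patient 2: CrCl = (140 − 48) × 62 / (72 × 2.12) = 5704.0 / 152.64 ≈ 37.4 mL/min
|28.4 − 37.4| = 9.0 mL/min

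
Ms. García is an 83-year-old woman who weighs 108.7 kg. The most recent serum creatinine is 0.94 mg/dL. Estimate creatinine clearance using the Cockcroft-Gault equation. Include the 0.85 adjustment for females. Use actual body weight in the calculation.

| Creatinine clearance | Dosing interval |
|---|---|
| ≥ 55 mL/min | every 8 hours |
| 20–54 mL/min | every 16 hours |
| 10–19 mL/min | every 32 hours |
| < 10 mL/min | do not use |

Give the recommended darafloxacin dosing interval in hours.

CrCl = (140 − 83) × 108.7 / (72 × 0.94) × 0.85 = 6195.9 / 67.68 × 0.85 ≈ 77.8 mL/min
CrCl ≈ 78 mL/min → bracket ≥ 55 mL/min → every 8 hours.

every 8 hours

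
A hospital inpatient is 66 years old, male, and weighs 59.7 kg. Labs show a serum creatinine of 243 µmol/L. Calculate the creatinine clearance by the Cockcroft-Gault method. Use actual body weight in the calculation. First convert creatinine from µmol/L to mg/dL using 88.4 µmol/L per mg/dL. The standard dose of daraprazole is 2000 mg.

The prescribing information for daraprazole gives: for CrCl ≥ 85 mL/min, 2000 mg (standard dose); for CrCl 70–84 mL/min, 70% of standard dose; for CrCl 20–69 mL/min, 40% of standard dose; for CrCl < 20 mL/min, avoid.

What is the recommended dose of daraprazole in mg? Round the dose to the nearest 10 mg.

SCr = 243 / 88.4 = 2.749 mg/dL
CrCl = (140 − 66) × 59.7 / (72 × 2.749) = 4417.8 / 197.93 ≈ 22.3 mL/min
CrCl ≈ 22 mL/min → bracket 20–69 mL/min.
40% of 2000 mg = 800 mg

800 mg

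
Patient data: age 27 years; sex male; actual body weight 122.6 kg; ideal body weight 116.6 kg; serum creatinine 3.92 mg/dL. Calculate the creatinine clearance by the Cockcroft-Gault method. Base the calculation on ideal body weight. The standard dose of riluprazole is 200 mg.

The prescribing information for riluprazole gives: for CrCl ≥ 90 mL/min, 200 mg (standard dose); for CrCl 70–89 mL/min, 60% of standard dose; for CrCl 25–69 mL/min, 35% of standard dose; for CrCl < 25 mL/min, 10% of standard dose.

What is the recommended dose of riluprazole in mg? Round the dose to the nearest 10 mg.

CrCl = (140 − 27) × 116.6 / (72 × 3.92) = 13175.8 / 282.24 ≈ 46.7 mL/min
CrCl ≈ 47 mL/min → bracket 25–69 mL/min.
35% of 200 mg = 70 mg

70 mg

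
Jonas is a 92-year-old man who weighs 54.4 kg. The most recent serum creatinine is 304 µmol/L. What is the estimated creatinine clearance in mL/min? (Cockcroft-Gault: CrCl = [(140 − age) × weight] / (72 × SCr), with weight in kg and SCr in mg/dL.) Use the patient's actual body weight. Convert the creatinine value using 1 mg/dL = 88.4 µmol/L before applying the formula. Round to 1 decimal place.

10.5 mL/min

SCr = 304 / 88.4 = 3.439 mg/dL
CrCl = (140 − 92) × 54.4 / (72 × 3.439) = 2611.2 / 247.61 ≈ 10.5 mL/min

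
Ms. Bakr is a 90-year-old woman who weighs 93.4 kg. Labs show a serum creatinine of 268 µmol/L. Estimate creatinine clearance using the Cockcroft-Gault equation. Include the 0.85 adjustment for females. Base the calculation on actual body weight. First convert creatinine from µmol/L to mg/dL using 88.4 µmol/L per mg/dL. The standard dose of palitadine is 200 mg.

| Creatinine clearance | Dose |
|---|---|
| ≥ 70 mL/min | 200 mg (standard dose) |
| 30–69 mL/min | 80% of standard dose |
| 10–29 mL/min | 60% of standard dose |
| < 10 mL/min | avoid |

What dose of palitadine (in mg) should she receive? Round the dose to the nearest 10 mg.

120 mg

SCr = 268 / 88.4 = 3.032 mg/dL
CrCl = (140 − 90) × 93.4 / (72 × 3.032) × 0.85 = 4670.0 / 218.30 × 0.85 ≈ 18.2 mL/min
CrCl ≈ 18 mL/min → bracket 10–29 mL/min.
60% of 200 mg = 120 mg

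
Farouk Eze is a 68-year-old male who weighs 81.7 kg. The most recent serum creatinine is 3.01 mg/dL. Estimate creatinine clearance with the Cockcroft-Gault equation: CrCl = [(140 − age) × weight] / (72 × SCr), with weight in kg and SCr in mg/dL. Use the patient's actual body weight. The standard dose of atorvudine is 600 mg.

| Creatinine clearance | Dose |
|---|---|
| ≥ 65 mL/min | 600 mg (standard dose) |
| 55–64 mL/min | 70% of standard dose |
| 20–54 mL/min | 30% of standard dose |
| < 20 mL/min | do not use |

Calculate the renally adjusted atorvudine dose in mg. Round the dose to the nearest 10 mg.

180 mg

CrCl = (140 − 68) × 81.7 / (72 × 3.01) = 5882.4 / 216.72 ≈ 27.1 mL/min
CrCl ≈ 27 mL/min → bracket 20–54 mL/min.
30% of 600 mg = 180 mg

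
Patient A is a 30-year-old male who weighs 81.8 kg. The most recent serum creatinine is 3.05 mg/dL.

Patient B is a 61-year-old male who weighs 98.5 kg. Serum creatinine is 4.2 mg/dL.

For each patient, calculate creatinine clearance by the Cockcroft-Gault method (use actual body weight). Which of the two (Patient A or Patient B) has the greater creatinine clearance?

Patient A

Patient A: CrCl = (140 − 30) × 81.8 / (72 × 3.05) = 8998.0 / 219.60 ≈ 41.0 mL/min
Patient B: CrCl = (140 − 61) × 98.5 / (72 × 4.2) = 7781.5 / 302.40 ≈ 25.7 mL/min
41.0 vs 25.7 mL/min → Patient A is higher.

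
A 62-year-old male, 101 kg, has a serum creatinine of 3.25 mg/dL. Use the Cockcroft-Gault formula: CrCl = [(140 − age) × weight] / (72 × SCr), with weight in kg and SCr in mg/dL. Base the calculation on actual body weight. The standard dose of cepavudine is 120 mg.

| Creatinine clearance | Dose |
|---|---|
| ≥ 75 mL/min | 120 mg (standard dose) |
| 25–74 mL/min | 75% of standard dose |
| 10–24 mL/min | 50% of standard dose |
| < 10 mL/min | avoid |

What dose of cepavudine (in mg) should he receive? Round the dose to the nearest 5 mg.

90 mg

CrCl = (140 − 62) × 101 / (72 × 3.25) = 7878.0 / 234.00 ≈ 33.7 mL/min
CrCl ≈ 34 mL/min → bracket 25–74 mL/min.
75% of 120 mg = 90 mg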